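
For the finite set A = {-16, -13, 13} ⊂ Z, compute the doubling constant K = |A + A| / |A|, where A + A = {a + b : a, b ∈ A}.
K = |A + A| / |A| = 6/3 = 2

Enumerate A + A = {a + b : a, b ∈ A}. With |A| = 3, there are |A|^2 = 9 ordered sum pairs; collecting distinct values, A + A = {-32, -29, -26, -3, 0, 26}, so |A + A| = 6. Thus K = 6/3 = 2. For comparison, the minimum possible |A + A| over all 3-element sets is 2·3 − 1 = 5 (so min K = 5/3), attained only by arithmetic progressions.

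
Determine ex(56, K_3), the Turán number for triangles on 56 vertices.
ex(56, K_3) = ⌊56^2/4⌋ = 784

Mantel (1907): a triangle-free graph on n vertices has at most ⌊n^2/4⌋ edges, with equality for the complete bipartite graph K_{⌊n/2⌋, ⌈n/2⌉}. For n = 56: ⌊56^2/4⌋ = ⌊3136/4⌋ = 784. The extremal graph is K_{28, 28}, which has 28·28 = 784 edges.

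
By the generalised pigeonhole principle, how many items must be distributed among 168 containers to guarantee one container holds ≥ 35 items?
n = (35 − 1)·168 + 1 = 5713

By the generalised pigeonhole principle, to guarantee some box contains ≥ r objects we need more than (r − 1) · k objects total. Threshold: n = (r − 1) · k + 1. With r = 35 and k = 168: n = 34 · 168 + 1 = 5712 + 1 = 5713. For n = 5712 = 34 · 168, we can put exactly 34 objects in every box, avoiding 35 in any single one — so 5713 is tight.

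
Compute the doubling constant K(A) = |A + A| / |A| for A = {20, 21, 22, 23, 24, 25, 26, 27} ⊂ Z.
K = |A + A| / |A| = 15/8

Enumerate A + A = {a + b : a, b ∈ A}. With |A| = 8, there are |A|^2 = 64 ordered sum pairs; collecting distinct values, A + A = {40, 41, 42, 43, 44, 45, 46, 47, 48, 49, 50, 51, 52, 53, 54}, so |A + A| = 15. Thus K = 15/8. Here |A + A| = 2|A| − 1 = 15, the minimum possible — so K = 15/8 is minimal, which holds iff A is an arithmetic progression.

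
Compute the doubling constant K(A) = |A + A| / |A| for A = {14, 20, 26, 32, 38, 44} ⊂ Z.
K = |A + A| / |A| = 11/6

Enumerate A + A = {a + b : a, b ∈ A}. With |A| = 6, there are |A|^2 = 36 ordered sum pairs; collecting distinct values, A + A = {28, 34, 40, 46, 52, 58, 64, 70, 76, 82, 88}, so |A + A| = 11. Thus K = 11/6. Here |A + A| = 2|A| − 1 = 11, the minimum possible — so K = 11/6 is minimal, which holds iff A is an arithmetic progression.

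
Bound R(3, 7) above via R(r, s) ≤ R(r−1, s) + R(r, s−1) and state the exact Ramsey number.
R(3, 7) ≤ R(2, 7) + R(3, 6) = 7 + 18 = 25; exact value R(3, 7) = 23.

The Erdős–Szekeres recurrence R(r, s) ≤ R(r−1, s) + R(r, s−1) applied to (r, s) = (3, 7) gives
  R(3, 7) ≤ R(2, 7) + R(3, 6) = 7 + 18 = 25.
(Recall R(2, k) = k and R is symmetric.) The recurrence is not tight here (it gives 25, but the exact value is R(3, 7) = 23); the tight upper bound requires a sharper argument than the simple recurrence, combined with a lower-bound construction on K_{22}.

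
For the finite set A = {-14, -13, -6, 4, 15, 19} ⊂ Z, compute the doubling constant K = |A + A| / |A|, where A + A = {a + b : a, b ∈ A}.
K = |A + A| / |A| = 21/6 = 7/2

Enumerate A + A = {a + b : a, b ∈ A}. With |A| = 6, there are |A|^2 = 36 ordered sum pairs; collecting distinct values, A + A = {-28, -27, -26, -20, -19, -12, -10, -9, -2, 1, 2, 5, 6, 8, 9, 13, 19, 23, 30, 34, 38}, so |A + A| = 21. Thus K = 21/6 = 7/2. For comparison, the minimum possible |A + A| over all 6-element sets is 2·6 − 1 = 11 (so min K = 11/6), attained only by arithmetic progressions.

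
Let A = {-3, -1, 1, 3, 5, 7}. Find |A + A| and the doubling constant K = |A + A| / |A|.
K = |A + A| / |A| = 11/6

Enumerate A + A = {a + b : a, b ∈ A}. With |A| = 6, there are |A|^2 = 36 ordered sum pairs; collecting distinct values, A + A = {-6, -4, -2, 0, 2, 4, 6, 8, 10, 12, 14}, so |A + A| = 11. Thus K = 11/6. Here |A + A| = 2|A| − 1 = 11, the minimum possible — so K = 11/6 is minimal, which holds iff A is an arithmetic progression.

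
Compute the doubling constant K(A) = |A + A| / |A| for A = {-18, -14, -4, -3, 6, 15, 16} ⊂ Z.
K = |A + A| / |A| = 24/7

Enumerate A + A = {a + b : a, b ∈ A}. With |A| = 7, there are |A|^2 = 49 ordered sum pairs; collecting distinct values, A + A = {-36, -32, -28, -22, -21, -18, -17, -12, -8, -7, -6, -3, -2, 1, 2, 3, 11, 12, 13, 21, 22, 30, 31, 32}, so |A + A| = 24. Thus K = 24/7. For comparison, the minimum possible |A + A| over all 7-element sets is 2·7 − 1 = 13 (so min K = 13/7), attained only by arithmetic progressions.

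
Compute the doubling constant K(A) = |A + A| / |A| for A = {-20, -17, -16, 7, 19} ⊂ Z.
K = |A + A| / |A| = 15/5 = 3

Enumerate A + A = {a + b : a, b ∈ A}. With |A| = 5, there are |A|^2 = 25 ordered sum pairs; collecting distinct values, A + A = {-40, -37, -36, -34, -33, -32, -13, -10, -9, -1, 2, 3, 14, 26, 38}, so |A + A| = 15. Thus K = 15/5 = 3. For comparison, the minimum possible |A + A| over all 5-element sets is 2·5 − 1 = 9 (so min K = 9/5), attained only by arithmetic progressions.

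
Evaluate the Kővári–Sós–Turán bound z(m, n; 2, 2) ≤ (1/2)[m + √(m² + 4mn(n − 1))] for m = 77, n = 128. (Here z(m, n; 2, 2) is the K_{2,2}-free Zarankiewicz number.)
z(77, 128; 2, 2) ≤ (1/2)[77 + √(77² + 4·77·128·127)] = (1/2)[77 + √5012777] = 1157.9616

Kővári–Sós–Turán: let r_1, ..., r_77 be the row sums and z = Σ r_i the total number of 1s. Each pair of columns can share at most one row with both entries 1 (else a 2×2 all-ones block appears), so Σ_i C(r_i, 2) ≤ C(128, 2) = 8128. By convexity Σ_i C(r_i, 2) ≥ 77·C(z/77, 2) = z(z − 77)/(2·77), giving z² − 77z − 77·128·127 ≤ 0 and hence z ≤ (1/2)[77 + √(5929 + 4·1251712)] = (1/2)[77 + √5012777] ≈ (1/2)(77 + 2238.9232) = 1157.9616.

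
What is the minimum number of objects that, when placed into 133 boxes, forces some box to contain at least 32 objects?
n = (32 − 1)·133 + 1 = 4124

By the generalised pigeonhole principle, to guarantee some box contains ≥ r objects we need more than (r − 1) · k objects total. Threshold: n = (r − 1) · k + 1. With r = 32 and k = 133: n = 31 · 133 + 1 = 4123 + 1 = 4124. For n = 4123 = 31 · 133, we can put exactly 31 objects in every box, avoiding 32 in any single one — so 4124 is tight.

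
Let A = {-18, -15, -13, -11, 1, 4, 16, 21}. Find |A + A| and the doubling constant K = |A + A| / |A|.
K = |A + A| / |A| = 31/8

Enumerate A + A = {a + b : a, b ∈ A}. With |A| = 8, there are |A|^2 = 64 ordered sum pairs; collecting distinct values, A + A = {-36, -33, -31, -30, -29, -28, -26, -24, -22, -17, -14, -12, -11, -10, -9, -7, -2, 1, 2, 3, 5, 6, 8, 10, 17, 20, 22, 25, 32, 37, 42}, so |A + A| = 31. Thus K = 31/8. For comparison, the minimum possible |A + A| over all 8-element sets is 2·8 − 1 = 15 (so min K = 15/8), attained only by arithmetic progressions.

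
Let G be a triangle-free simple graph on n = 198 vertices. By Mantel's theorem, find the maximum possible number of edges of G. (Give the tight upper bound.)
ex(198, K_3) = ⌊198^2/4⌋ = 9801

Mantel (1907): a triangle-free graph on n vertices has at most ⌊n^2/4⌋ edges, with equality for the complete bipartite graph K_{⌊n/2⌋, ⌈n/2⌉}. For n = 198: ⌊198^2/4⌋ = ⌊39204/4⌋ = 9801. The extremal graph is K_{99, 99}, which has 99·99 = 9801 edges.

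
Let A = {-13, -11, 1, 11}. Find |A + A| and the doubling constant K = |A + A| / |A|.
K = |A + A| / |A| = 10/4 = 5/2

Enumerate A + A = {a + b : a, b ∈ A}. With |A| = 4, there are |A|^2 = 16 ordered sum pairs; collecting distinct values, A + A = {-26, -24, -22, -12, -10, -2, 0, 2, 12, 22}, so |A + A| = 10. Thus K = 10/4 = 5/2. For comparison, the minimum possible |A + A| over all 4-element sets is 2·4 − 1 = 7 (so min K = 7/4), attained only by arithmetic progressions.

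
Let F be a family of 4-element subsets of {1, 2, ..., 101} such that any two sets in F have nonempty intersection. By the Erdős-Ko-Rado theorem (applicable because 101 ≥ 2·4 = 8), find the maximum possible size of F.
max |F| = C(100, 3) = 161700

Erdős-Ko-Rado (1961): when n ≥ 2k, max |F| = C(n−1, k−1). The bound is attained by the star {A : i ∈ A} for any fixed i ∈ [n]. Here C(101−1, 4−1) = C(100, 3) = 161700.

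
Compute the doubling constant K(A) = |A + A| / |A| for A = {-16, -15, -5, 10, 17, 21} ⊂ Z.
K = |A + A| / |A| = 20/6 = 10/3

Enumerate A + A = {a + b : a, b ∈ A}. With |A| = 6, there are |A|^2 = 36 ordered sum pairs; collecting distinct values, A + A = {-32, -31, -30, -21, -20, -10, -6, -5, 1, 2, 5, 6, 12, 16, 20, 27, 31, 34, 38, 42}, so |A + A| = 20. Thus K = 20/6 = 10/3. For comparison, the minimum possible |A + A| over all 6-element sets is 2·6 − 1 = 11 (so min K = 11/6), attained only by arithmetic progressions.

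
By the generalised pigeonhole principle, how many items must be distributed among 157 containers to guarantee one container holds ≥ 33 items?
n = (33 − 1)·157 + 1 = 5025

By the generalised pigeonhole principle, to guarantee some box contains ≥ r objects we need more than (r − 1) · k objects total. Threshold: n = (r − 1) · k + 1. With r = 33 and k = 157: n = 32 · 157 + 1 = 5024 + 1 = 5025. For n = 5024 = 32 · 157, we can put exactly 32 objects in every box, avoiding 33 in any single one — so 5025 is tight.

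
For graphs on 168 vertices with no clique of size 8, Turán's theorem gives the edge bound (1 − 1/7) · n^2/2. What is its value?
Turán density bound = (6/7) · 168^2/2 = 12096

Turán's theorem: ex(n, K_{r+1}) is achieved by the complete r-partite Turán graph T(n, r) with parts as balanced as possible, and is at most (1 − 1/r) · n^2/2. For r = 7, n = 168: the density bound is (6/7) · 28224/2 = 12096. Since 7 ∣ 168, the Turán graph T(168, 7) has parts of equal size 24, and its edge count e(T(168, 7)) = 12096 attains the density bound exactly.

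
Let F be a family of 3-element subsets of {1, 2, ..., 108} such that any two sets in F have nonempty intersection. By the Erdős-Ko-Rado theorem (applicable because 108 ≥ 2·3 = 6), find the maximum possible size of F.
max |F| = C(107, 2) = 5671

Erdős-Ko-Rado (1961): when n ≥ 2k, max |F| = C(n−1, k−1). The bound is attained by the star {A : i ∈ A} for any fixed i ∈ [n]. Here C(108−1, 3−1) = C(107, 2) = 5671.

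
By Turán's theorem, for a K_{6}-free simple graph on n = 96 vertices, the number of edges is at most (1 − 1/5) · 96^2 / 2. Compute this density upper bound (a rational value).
Turán density bound = (4/5) · 96^2/2 = 18432/5 ≈ 3686.4

Turán's theorem: ex(n, K_{r+1}) is achieved by the complete r-partite Turán graph T(n, r) with parts as balanced as possible, and is at most (1 − 1/r) · n^2/2. For r = 5, n = 96: the density bound is (4/5) · 9216/2 = 18432/5 ≈ 3686.4. The integer-valued extremum is e(T(96, 5)) = 3686, which is strictly less than the density bound 18432/5 since 5 ∤ 96 (the parts of T(96, 5) cannot all be equal).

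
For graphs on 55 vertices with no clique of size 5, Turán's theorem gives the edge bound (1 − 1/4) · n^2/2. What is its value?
Turán density bound = (3/4) · 55^2/2 = 9075/8 ≈ 1134.375

Turán's theorem: ex(n, K_{r+1}) is achieved by the complete r-partite Turán graph T(n, r) with parts as balanced as possible, and is at most (1 − 1/r) · n^2/2. For r = 4, n = 55: the density bound is (3/4) · 3025/2 = 9075/8 ≈ 1134.375. The integer-valued extremum is e(T(55, 4)) = 1134, which is strictly less than the density bound 9075/8 since 4 ∤ 55 (the parts of T(55, 4) cannot all be equal).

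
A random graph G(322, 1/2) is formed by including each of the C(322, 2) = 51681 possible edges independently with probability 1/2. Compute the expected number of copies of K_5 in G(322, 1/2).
E[# K_5] = C(322, 5) · (1/2)^C(5, 2) = 27960661344 / 2^10 = 873770667/32 = 27305333.34375

For each 5-subset S of vertices (there are C(322, 5) = 27960661344 such S), let X_S = 1 if S induces a K_5 (all C(5, 2) = 10 edges present). Then P(X_S = 1) = (1/2)^10 = 1/1024. By linearity of expectation, E[# K_5] = C(322, 5) · (1/2)^10 = 27960661344 / 1024 = 873770667/32 = 27305333.34375.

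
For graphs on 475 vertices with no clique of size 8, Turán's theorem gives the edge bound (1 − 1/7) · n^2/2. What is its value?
Turán density bound = (6/7) · 475^2/2 = 676875/7 ≈ 96696.4286

Turán's theorem: ex(n, K_{r+1}) is achieved by the complete r-partite Turán graph T(n, r) with parts as balanced as possible, and is at most (1 − 1/r) · n^2/2. For r = 7, n = 475: the density bound is (6/7) · 225625/2 = 676875/7 ≈ 96696.4286. The integer-valued extremum is e(T(475, 7)) = 96696, which is strictly less than the density bound 676875/7 since 7 ∤ 475 (the parts of T(475, 7) cannot all be equal).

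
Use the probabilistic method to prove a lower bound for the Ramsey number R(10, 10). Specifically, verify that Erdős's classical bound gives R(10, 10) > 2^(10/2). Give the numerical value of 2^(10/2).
2^(10/2) = 32; so R(10, 10) > 32

Colour each edge of K_n uniformly at random with red/blue. The expected number of monochromatic K_10 is C(n, 10) · 2 · 2^(−C(10,2)). If C(n, 10) · 2^(1 − C(10,2)) < 1, then with positive probability no monochromatic K_10 exists, so R(10, 10) > n. The standard estimate C(n, 10) ≤ n^10/10! shows this inequality holds whenever n ≤ 2^(10/2) (since 10! · 2^(C(10,2) − 1) > 2^(10^2/2) ≥ n^10). Hence R(10, 10) > 2^(10/2) = 32.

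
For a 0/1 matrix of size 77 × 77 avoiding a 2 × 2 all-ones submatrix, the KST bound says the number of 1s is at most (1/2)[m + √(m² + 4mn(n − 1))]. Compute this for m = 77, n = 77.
z(77, 77; 2, 2) ≤ (1/2)[77 + √(77² + 4·77·77·76)] = (1/2)[77 + √1808345] = 710.8736

Kővári–Sós–Turán: let r_1, ..., r_77 be the row sums and z = Σ r_i the total number of 1s. Each pair of columns can share at most one row with both entries 1 (else a 2×2 all-ones block appears), so Σ_i C(r_i, 2) ≤ C(77, 2) = 2926. By convexity Σ_i C(r_i, 2) ≥ 77·C(z/77, 2) = z(z − 77)/(2·77), giving z² − 77z − 77·77·76 ≤ 0 and hence z ≤ (1/2)[77 + √(5929 + 4·450604)] = (1/2)[77 + √1808345] ≈ (1/2)(77 + 1344.7472) = 710.8736.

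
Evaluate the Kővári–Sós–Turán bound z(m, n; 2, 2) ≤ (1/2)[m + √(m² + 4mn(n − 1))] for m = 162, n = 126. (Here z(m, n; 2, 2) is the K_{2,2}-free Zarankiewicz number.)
z(162, 126; 2, 2) ≤ (1/2)[162 + √(162² + 4·162·126·125)] = (1/2)[162 + √10232244] = 1680.3939

Kővári–Sós–Turán: let r_1, ..., r_162 be the row sums and z = Σ r_i the total number of 1s. Each pair of columns can share at most one row with both entries 1 (else a 2×2 all-ones block appears), so Σ_i C(r_i, 2) ≤ C(126, 2) = 7875. By convexity Σ_i C(r_i, 2) ≥ 162·C(z/162, 2) = z(z − 162)/(2·162), giving z² − 162z − 162·126·125 ≤ 0 and hence z ≤ (1/2)[162 + √(26244 + 4·2551500)] = (1/2)[162 + √10232244] ≈ (1/2)(162 + 3198.7879) = 1680.3939.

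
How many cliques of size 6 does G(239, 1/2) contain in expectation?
E[# K_6] = C(239, 6) · (1/2)^C(6, 2) = 242988897333 / 2^15 ≈ 7415432.657867

For each 6-subset S of vertices (there are C(239, 6) = 242988897333 such S), let X_S = 1 if S induces a K_6 (all C(6, 2) = 15 edges present). Then P(X_S = 1) = (1/2)^15 = 1/32768. By linearity of expectation, E[# K_6] = C(239, 6) · (1/2)^15 = 242988897333 / 32768 ≈ 7415432.657867.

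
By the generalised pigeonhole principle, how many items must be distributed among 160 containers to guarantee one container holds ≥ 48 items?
n = (48 − 1)·160 + 1 = 7521

By the generalised pigeonhole principle, to guarantee some box contains ≥ r objects we need more than (r − 1) · k objects total. Threshold: n = (r − 1) · k + 1. With r = 48 and k = 160: n = 47 · 160 + 1 = 7520 + 1 = 7521. For n = 7520 = 47 · 160, we can put exactly 47 objects in every box, avoiding 48 in any single one — so 7521 is tight.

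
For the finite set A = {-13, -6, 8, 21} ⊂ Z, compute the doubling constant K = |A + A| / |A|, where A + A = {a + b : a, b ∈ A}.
K = |A + A| / |A| = 10/4 = 5/2

Enumerate A + A = {a + b : a, b ∈ A}. With |A| = 4, there are |A|^2 = 16 ordered sum pairs; collecting distinct values, A + A = {-26, -19, -12, -5, 2, 8, 15, 16, 29, 42}, so |A + A| = 10. Thus K = 10/4 = 5/2. For comparison, the minimum possible |A + A| over all 4-element sets is 2·4 − 1 = 7 (so min K = 7/4), attained only by arithmetic progressions.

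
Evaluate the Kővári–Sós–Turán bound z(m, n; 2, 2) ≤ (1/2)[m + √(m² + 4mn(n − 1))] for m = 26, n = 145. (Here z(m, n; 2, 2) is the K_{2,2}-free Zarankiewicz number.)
z(26, 145; 2, 2) ≤ (1/2)[26 + √(26² + 4·26·145·144)] = (1/2)[26 + √2172196] = 749.9186

Kővári–Sós–Turán: let r_1, ..., r_26 be the row sums and z = Σ r_i the total number of 1s. Each pair of columns can share at most one row with both entries 1 (else a 2×2 all-ones block appears), so Σ_i C(r_i, 2) ≤ C(145, 2) = 10440. By convexity Σ_i C(r_i, 2) ≥ 26·C(z/26, 2) = z(z − 26)/(2·26), giving z² − 26z − 26·145·144 ≤ 0 and hence z ≤ (1/2)[26 + √(676 + 4·542880)] = (1/2)[26 + √2172196] ≈ (1/2)(26 + 1473.8372) = 749.9186.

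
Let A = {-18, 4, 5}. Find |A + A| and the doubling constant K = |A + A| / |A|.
K = |A + A| / |A| = 6/3 = 2

Enumerate A + A = {a + b : a, b ∈ A}. With |A| = 3, there are |A|^2 = 9 ordered sum pairs; collecting distinct values, A + A = {-36, -14, -13, 8, 9, 10}, so |A + A| = 6. Thus K = 6/3 = 2. For comparison, the minimum possible |A + A| over all 3-element sets is 2·3 − 1 = 5 (so min K = 5/3), attained only by arithmetic progressions.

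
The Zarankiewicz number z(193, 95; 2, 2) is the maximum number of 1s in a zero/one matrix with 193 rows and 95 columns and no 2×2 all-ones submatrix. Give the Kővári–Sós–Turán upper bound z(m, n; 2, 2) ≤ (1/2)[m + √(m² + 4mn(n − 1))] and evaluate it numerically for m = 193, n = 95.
z(193, 95; 2, 2) ≤ (1/2)[193 + √(193² + 4·193·95·94)] = (1/2)[193 + √6931209] = 1412.8595

Kővári–Sós–Turán: let r_1, ..., r_193 be the row sums and z = Σ r_i the total number of 1s. Each pair of columns can share at most one row with both entries 1 (else a 2×2 all-ones block appears), so Σ_i C(r_i, 2) ≤ C(95, 2) = 4465. By convexity Σ_i C(r_i, 2) ≥ 193·C(z/193, 2) = z(z − 193)/(2·193), giving z² − 193z − 193·95·94 ≤ 0 and hence z ≤ (1/2)[193 + √(37249 + 4·1723490)] = (1/2)[193 + √6931209] ≈ (1/2)(193 + 2632.7189) = 1412.8595.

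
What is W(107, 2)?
W(107, 2) = 107 + 1 = 108

A 2-term AP is any pair of integers, so a monochromatic 2-AP exists iff some colour is used at least twice. With 107 colours, the colouring i ↦ i on {1, ..., 107} uses each colour once, avoiding any monochromatic pair, so W(107, 2) > 107. For {1, ..., 108}, pigeonhole forces two integers of the same colour, which form a monochromatic 2-AP. Hence W(107, 2) = 108.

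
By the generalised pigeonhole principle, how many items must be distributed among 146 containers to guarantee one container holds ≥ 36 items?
n = (36 − 1)·146 + 1 = 5111

By the generalised pigeonhole principle, to guarantee some box contains ≥ r objects we need more than (r − 1) · k objects total. Threshold: n = (r − 1) · k + 1. With r = 36 and k = 146: n = 35 · 146 + 1 = 5110 + 1 = 5111. For n = 5110 = 35 · 146, we can put exactly 35 objects in every box, avoiding 36 in any single one — so 5111 is tight.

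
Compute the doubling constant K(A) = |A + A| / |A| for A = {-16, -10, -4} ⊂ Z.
K = |A + A| / |A| = 5/3

Enumerate A + A = {a + b : a, b ∈ A}. With |A| = 3, there are |A|^2 = 9 ordered sum pairs; collecting distinct values, A + A = {-32, -26, -20, -14, -8}, so |A + A| = 5. Thus K = 5/3. Here |A + A| = 2|A| − 1 = 5, the minimum possible — so K = 5/3 is minimal, which holds iff A is an arithmetic progression.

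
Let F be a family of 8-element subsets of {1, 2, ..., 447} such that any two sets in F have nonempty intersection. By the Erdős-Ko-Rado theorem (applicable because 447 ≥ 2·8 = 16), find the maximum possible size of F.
max |F| = C(446, 7) = 664300477921080

Erdős-Ko-Rado (1961): when n ≥ 2k, max |F| = C(n−1, k−1). The bound is attained by the star {A : i ∈ A} for any fixed i ∈ [n]. Here C(447−1, 8−1) = C(446, 7) = 664300477921080.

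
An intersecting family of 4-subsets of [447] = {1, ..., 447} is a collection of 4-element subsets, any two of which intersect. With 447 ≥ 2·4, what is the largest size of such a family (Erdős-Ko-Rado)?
max |F| = C(446, 3) = 14686780

Erdős-Ko-Rado (1961): when n ≥ 2k, max |F| = C(n−1, k−1). The bound is attained by the star {A : i ∈ A} for any fixed i ∈ [n]. Here C(447−1, 4−1) = C(446, 3) = 14686780.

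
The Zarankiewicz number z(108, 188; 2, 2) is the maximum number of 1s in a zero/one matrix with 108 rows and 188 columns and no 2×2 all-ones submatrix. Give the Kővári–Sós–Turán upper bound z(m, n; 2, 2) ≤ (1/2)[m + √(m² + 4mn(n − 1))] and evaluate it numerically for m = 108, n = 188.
z(108, 188; 2, 2) ≤ (1/2)[108 + √(108² + 4·108·188·187)] = (1/2)[108 + √15199056] = 2003.2983

Kővári–Sós–Turán: let r_1, ..., r_108 be the row sums and z = Σ r_i the total number of 1s. Each pair of columns can share at most one row with both entries 1 (else a 2×2 all-ones block appears), so Σ_i C(r_i, 2) ≤ C(188, 2) = 17578. By convexity Σ_i C(r_i, 2) ≥ 108·C(z/108, 2) = z(z − 108)/(2·108), giving z² − 108z − 108·188·187 ≤ 0 and hence z ≤ (1/2)[108 + √(11664 + 4·3796848)] = (1/2)[108 + √15199056] ≈ (1/2)(108 + 3898.5967) = 2003.2983.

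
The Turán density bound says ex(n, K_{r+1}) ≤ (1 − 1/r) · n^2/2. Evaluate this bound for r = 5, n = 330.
Turán density bound = (4/5) · 330^2/2 = 43560

Turán's theorem: ex(n, K_{r+1}) is achieved by the complete r-partite Turán graph T(n, r) with parts as balanced as possible, and is at most (1 − 1/r) · n^2/2. For r = 5, n = 330: the density bound is (4/5) · 108900/2 = 43560. Since 5 ∣ 330, the Turán graph T(330, 5) has parts of equal size 66, and its edge count e(T(330, 5)) = 43560 attains the density bound exactly.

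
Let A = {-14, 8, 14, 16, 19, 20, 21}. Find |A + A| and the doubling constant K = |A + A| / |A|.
K = |A + A| / |A| = 25/7

Enumerate A + A = {a + b : a, b ∈ A}. With |A| = 7, there are |A|^2 = 49 ordered sum pairs; collecting distinct values, A + A = {-28, -6, 0, 2, 5, 6, 7, 16, 22, 24, 27, 28, 29, 30, 32, 33, 34, 35, 36, 37, 38, 39, 40, 41, 42}, so |A + A| = 25. Thus K = 25/7. For comparison, the minimum possible |A + A| over all 7-element sets is 2·7 − 1 = 13 (so min K = 13/7), attained only by arithmetic progressions.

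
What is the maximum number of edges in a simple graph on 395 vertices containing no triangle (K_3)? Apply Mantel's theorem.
ex(395, K_3) = ⌊395^2/4⌋ = 39006

Mantel (1907): a triangle-free graph on n vertices has at most ⌊n^2/4⌋ edges, with equality for the complete bipartite graph K_{⌊n/2⌋, ⌈n/2⌉}. For n = 395: ⌊395^2/4⌋ = ⌊156025/4⌋ = 39006. The extremal graph is K_{197, 198}, which has 197·198 = 39006 edges.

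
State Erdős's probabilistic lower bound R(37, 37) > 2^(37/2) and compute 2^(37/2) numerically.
2^(37/2) = 370727.6001; so R(37, 37) > 370727.6001

Colour each edge of K_n uniformly at random with red/blue. The expected number of monochromatic K_37 is C(n, 37) · 2 · 2^(−C(37,2)). If C(n, 37) · 2^(1 − C(37,2)) < 1, then with positive probability no monochromatic K_37 exists, so R(37, 37) > n. The standard estimate C(n, 37) ≤ n^37/37! shows this inequality holds whenever n ≤ 2^(37/2) (since 37! · 2^(C(37,2) − 1) > 2^(37^2/2) ≥ n^37). Hence R(37, 37) > 2^(37/2) = 370727.6001.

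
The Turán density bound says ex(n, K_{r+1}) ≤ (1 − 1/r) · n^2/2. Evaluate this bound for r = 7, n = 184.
Turán density bound = (6/7) · 184^2/2 = 101568/7 ≈ 14509.7143

Turán's theorem: ex(n, K_{r+1}) is achieved by the complete r-partite Turán graph T(n, r) with parts as balanced as possible, and is at most (1 − 1/r) · n^2/2. For r = 7, n = 184: the density bound is (6/7) · 33856/2 = 101568/7 ≈ 14509.7143. The integer-valued extremum is e(T(184, 7)) = 14509, which is strictly less than the density bound 101568/7 since 7 ∤ 184 (the parts of T(184, 7) cannot all be equal).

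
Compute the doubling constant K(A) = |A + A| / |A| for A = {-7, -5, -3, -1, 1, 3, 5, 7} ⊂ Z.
K = |A + A| / |A| = 15/8

Enumerate A + A = {a + b : a, b ∈ A}. With |A| = 8, there are |A|^2 = 64 ordered sum pairs; collecting distinct values, A + A = {-14, -12, -10, -8, -6, -4, -2, 0, 2, 4, 6, 8, 10, 12, 14}, so |A + A| = 15. Thus K = 15/8. Here |A + A| = 2|A| − 1 = 15, the minimum possible — so K = 15/8 is minimal, which holds iff A is an arithmetic progression.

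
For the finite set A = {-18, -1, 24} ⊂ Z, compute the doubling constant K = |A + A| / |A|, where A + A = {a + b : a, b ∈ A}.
K = |A + A| / |A| = 6/3 = 2

Enumerate A + A = {a + b : a, b ∈ A}. With |A| = 3, there are |A|^2 = 9 ordered sum pairs; collecting distinct values, A + A = {-36, -19, -2, 6, 23, 48}, so |A + A| = 6. Thus K = 6/3 = 2. For comparison, the minimum possible |A + A| over all 3-element sets is 2·3 − 1 = 5 (so min K = 5/3), attained only by arithmetic progressions.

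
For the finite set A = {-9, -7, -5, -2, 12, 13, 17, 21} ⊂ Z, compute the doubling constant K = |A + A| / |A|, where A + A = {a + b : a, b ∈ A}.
K = |A + A| / |A| = 31/8

Enumerate A + A = {a + b : a, b ∈ A}. With |A| = 8, there are |A|^2 = 64 ordered sum pairs; collecting distinct values, A + A = {-18, -16, -14, -12, -11, -10, -9, -7, -4, 3, 4, 5, 6, 7, 8, 10, 11, 12, 14, 15, 16, 19, 24, 25, 26, 29, 30, 33, 34, 38, 42}, so |A + A| = 31. Thus K = 31/8. For comparison, the minimum possible |A + A| over all 8-element sets is 2·8 − 1 = 15 (so min K = 15/8), attained only by arithmetic progressions.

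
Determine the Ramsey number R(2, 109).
R(2, 109) = 109

R(2, k) = k for all k ≥ 2: in a 2-colouring of K_k, either some edge is red (a red K_2) or all edges are blue (a blue K_k). And K_{108} coloured all-blue has no blue K_109, so R(2, 109) > 108. Hence R(2, 109) = 109.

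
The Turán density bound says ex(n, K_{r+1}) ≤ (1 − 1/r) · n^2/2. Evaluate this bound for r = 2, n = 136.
Turán density bound = (1/2) · 136^2/2 = 4624

Turán's theorem: ex(n, K_{r+1}) is achieved by the complete r-partite Turán graph T(n, r) with parts as balanced as possible, and is at most (1 − 1/r) · n^2/2. For r = 2, n = 136: the density bound is (1/2) · 18496/2 = 4624. Since 2 ∣ 136, the Turán graph T(136, 2) has parts of equal size 68, and its edge count e(T(136, 2)) = 4624 attains the density bound exactly.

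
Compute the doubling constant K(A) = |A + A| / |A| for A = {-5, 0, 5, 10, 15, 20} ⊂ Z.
K = |A + A| / |A| = 11/6

Enumerate A + A = {a + b : a, b ∈ A}. With |A| = 6, there are |A|^2 = 36 ordered sum pairs; collecting distinct values, A + A = {-10, -5, 0, 5, 10, 15, 20, 25, 30, 35, 40}, so |A + A| = 11. Thus K = 11/6. Here |A + A| = 2|A| − 1 = 11, the minimum possible — so K = 11/6 is minimal, which holds iff A is an arithmetic progression.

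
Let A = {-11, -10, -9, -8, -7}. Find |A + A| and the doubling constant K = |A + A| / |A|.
K = |A + A| / |A| = 9/5

Enumerate A + A = {a + b : a, b ∈ A}. With |A| = 5, there are |A|^2 = 25 ordered sum pairs; collecting distinct values, A + A = {-22, -21, -20, -19, -18, -17, -16, -15, -14}, so |A + A| = 9. Thus K = 9/5. Here |A + A| = 2|A| − 1 = 9, the minimum possible — so K = 9/5 is minimal, which holds iff A is an arithmetic progression.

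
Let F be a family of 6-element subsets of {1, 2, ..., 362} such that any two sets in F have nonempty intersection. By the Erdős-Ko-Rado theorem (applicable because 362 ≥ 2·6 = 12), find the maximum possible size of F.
max |F| = C(361, 5) = 49690589382

Erdős-Ko-Rado (1961): when n ≥ 2k, max |F| = C(n−1, k−1). The bound is attained by the star {A : i ∈ A} for any fixed i ∈ [n]. Here C(362−1, 6−1) = C(361, 5) = 49690589382.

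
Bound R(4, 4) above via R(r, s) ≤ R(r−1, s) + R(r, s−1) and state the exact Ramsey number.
R(4, 4) ≤ R(3, 4) + R(4, 3) = 9 + 9 = 18; exact value R(4, 4) = 18.

The Erdős–Szekeres recurrence R(r, s) ≤ R(r−1, s) + R(r, s−1) applied to (r, s) = (4, 4) gives
  R(4, 4) ≤ R(3, 4) + R(4, 3) = 9 + 9 = 18.
(Recall R(2, k) = k and R is symmetric.) Here the recurrence bound is tight: a matching lower-bound construction on K_{17} shows R(4, 4) > 17, so R(4, 4) = 18 exactly.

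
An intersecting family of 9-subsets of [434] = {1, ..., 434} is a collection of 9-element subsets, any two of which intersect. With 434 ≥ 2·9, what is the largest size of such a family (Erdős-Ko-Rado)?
max |F| = C(433, 8) = 28716756179068386

Erdős-Ko-Rado (1961): when n ≥ 2k, max |F| = C(n−1, k−1). The bound is attained by the star {A : i ∈ A} for any fixed i ∈ [n]. Here C(434−1, 9−1) = C(433, 8) = 28716756179068386.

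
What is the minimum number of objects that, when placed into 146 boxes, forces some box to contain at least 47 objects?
n = (47 − 1)·146 + 1 = 6717

By the generalised pigeonhole principle, to guarantee some box contains ≥ r objects we need more than (r − 1) · k objects total. Threshold: n = (r − 1) · k + 1. With r = 47 and k = 146: n = 46 · 146 + 1 = 6716 + 1 = 6717. For n = 6716 = 46 · 146, we can put exactly 46 objects in every box, avoiding 47 in any single one — so 6717 is tight.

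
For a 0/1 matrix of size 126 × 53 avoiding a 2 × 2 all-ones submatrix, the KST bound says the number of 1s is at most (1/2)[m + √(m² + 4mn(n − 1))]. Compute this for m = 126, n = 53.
z(126, 53; 2, 2) ≤ (1/2)[126 + √(126² + 4·126·53·52)] = (1/2)[126 + √1404900] = 655.6424

Kővári–Sós–Turán: let r_1, ..., r_126 be the row sums and z = Σ r_i the total number of 1s. Each pair of columns can share at most one row with both entries 1 (else a 2×2 all-ones block appears), so Σ_i C(r_i, 2) ≤ C(53, 2) = 1378. By convexity Σ_i C(r_i, 2) ≥ 126·C(z/126, 2) = z(z − 126)/(2·126), giving z² − 126z − 126·53·52 ≤ 0 and hence z ≤ (1/2)[126 + √(15876 + 4·347256)] = (1/2)[126 + √1404900] ≈ (1/2)(126 + 1185.2848) = 655.6424.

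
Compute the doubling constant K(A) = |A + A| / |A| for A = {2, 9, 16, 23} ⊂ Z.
K = |A + A| / |A| = 7/4

Enumerate A + A = {a + b : a, b ∈ A}. With |A| = 4, there are |A|^2 = 16 ordered sum pairs; collecting distinct values, A + A = {4, 11, 18, 25, 32, 39, 46}, so |A + A| = 7. Thus K = 7/4. Here |A + A| = 2|A| − 1 = 7, the minimum possible — so K = 7/4 is minimal, which holds iff A is an arithmetic progression.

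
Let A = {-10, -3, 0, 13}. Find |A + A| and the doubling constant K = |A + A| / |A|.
K = |A + A| / |A| = 10/4 = 5/2

Enumerate A + A = {a + b : a, b ∈ A}. With |A| = 4, there are |A|^2 = 16 ordered sum pairs; collecting distinct values, A + A = {-20, -13, -10, -6, -3, 0, 3, 10, 13, 26}, so |A + A| = 10. Thus K = 10/4 = 5/2. For comparison, the minimum possible |A + A| over all 4-element sets is 2·4 − 1 = 7 (so min K = 7/4), attained only by arithmetic progressions.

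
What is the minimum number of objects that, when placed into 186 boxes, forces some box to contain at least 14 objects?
n = (14 − 1)·186 + 1 = 2419

By the generalised pigeonhole principle, to guarantee some box contains ≥ r objects we need more than (r − 1) · k objects total. Threshold: n = (r − 1) · k + 1. With r = 14 and k = 186: n = 13 · 186 + 1 = 2418 + 1 = 2419. For n = 2418 = 13 · 186, we can put exactly 13 objects in every box, avoiding 14 in any single one — so 2419 is tight.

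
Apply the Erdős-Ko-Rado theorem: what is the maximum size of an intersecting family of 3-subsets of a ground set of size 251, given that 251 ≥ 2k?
max |F| = C(250, 2) = 31125

The Erdős-Ko-Rado theorem states: for n ≥ 2k, an intersecting family of k-subsets of an n-element set has size at most C(n − 1, k − 1), with equality for 'star' families {A ⊆ [n] : |A| = k, i ∈ A} (fix an element i). For n = 251, k = 3: C(250, 2) = 31125.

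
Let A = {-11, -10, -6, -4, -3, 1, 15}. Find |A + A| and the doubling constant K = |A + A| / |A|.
K = |A + A| / |A| = 25/7

Enumerate A + A = {a + b : a, b ∈ A}. With |A| = 7, there are |A|^2 = 49 ordered sum pairs; collecting distinct values, A + A = {-22, -21, -20, -17, -16, -15, -14, -13, -12, -10, -9, -8, -7, -6, -5, -3, -2, 2, 4, 5, 9, 11, 12, 16, 30}, so |A + A| = 25. Thus K = 25/7. For comparison, the minimum possible |A + A| over all 7-element sets is 2·7 − 1 = 13 (so min K = 13/7), attained only by arithmetic progressions.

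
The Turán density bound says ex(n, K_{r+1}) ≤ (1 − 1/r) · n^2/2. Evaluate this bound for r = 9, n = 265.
Turán density bound = (8/9) · 265^2/2 = 280900/9 ≈ 31211.1111

Turán's theorem: ex(n, K_{r+1}) is achieved by the complete r-partite Turán graph T(n, r) with parts as balanced as possible, and is at most (1 − 1/r) · n^2/2. For r = 9, n = 265: the density bound is (8/9) · 70225/2 = 280900/9 ≈ 31211.1111. The integer-valued extremum is e(T(265, 9)) = 31210, which is strictly less than the density bound 280900/9 since 9 ∤ 265 (the parts of T(265, 9) cannot all be equal).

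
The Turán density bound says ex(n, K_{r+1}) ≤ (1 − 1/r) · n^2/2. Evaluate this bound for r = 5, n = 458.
Turán density bound = (4/5) · 458^2/2 = 419528/5 ≈ 83905.6

Turán's theorem: ex(n, K_{r+1}) is achieved by the complete r-partite Turán graph T(n, r) with parts as balanced as possible, and is at most (1 − 1/r) · n^2/2. For r = 5, n = 458: the density bound is (4/5) · 209764/2 = 419528/5 ≈ 83905.6. The integer-valued extremum is e(T(458, 5)) = 83905, which is strictly less than the density bound 419528/5 since 5 ∤ 458 (the parts of T(458, 5) cannot all be equal).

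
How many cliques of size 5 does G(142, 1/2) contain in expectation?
E[# K_5] = C(142, 5) · (1/2)^C(5, 2) = 448072338 / 2^10 = 224036169/512 ≈ 437570.642578

For each 5-subset S of vertices (there are C(142, 5) = 448072338 such S), let X_S = 1 if S induces a K_5 (all C(5, 2) = 10 edges present). Then P(X_S = 1) = (1/2)^10 = 1/1024. By linearity of expectation, E[# K_5] = C(142, 5) · (1/2)^10 = 448072338 / 1024 = 224036169/512 ≈ 437570.642578.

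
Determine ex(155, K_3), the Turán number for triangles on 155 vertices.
ex(155, K_3) = ⌊155^2/4⌋ = 6006

Mantel (1907): a triangle-free graph on n vertices has at most ⌊n^2/4⌋ edges, with equality for the complete bipartite graph K_{⌊n/2⌋, ⌈n/2⌉}. For n = 155: ⌊155^2/4⌋ = ⌊24025/4⌋ = 6006. The extremal graph is K_{77, 78}, which has 77·78 = 6006 edges.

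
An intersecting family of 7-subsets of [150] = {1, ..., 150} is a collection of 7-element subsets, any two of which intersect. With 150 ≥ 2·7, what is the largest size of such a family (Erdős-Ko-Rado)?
max |F| = C(149, 6) = 13725120696

The Erdős-Ko-Rado theorem states: for n ≥ 2k, an intersecting family of k-subsets of an n-element set has size at most C(n − 1, k − 1), with equality for 'star' families {A ⊆ [n] : |A| = k, i ∈ A} (fix an element i). For n = 150, k = 7: C(149, 6) = 13725120696.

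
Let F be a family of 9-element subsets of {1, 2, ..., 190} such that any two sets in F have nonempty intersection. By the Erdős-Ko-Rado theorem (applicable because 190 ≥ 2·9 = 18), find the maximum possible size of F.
max |F| = C(189, 8) = 34750872249093

The Erdős-Ko-Rado theorem states: for n ≥ 2k, an intersecting family of k-subsets of an n-element set has size at most C(n − 1, k − 1), with equality for 'star' families {A ⊆ [n] : |A| = k, i ∈ A} (fix an element i). For n = 190, k = 9: C(189, 8) = 34750872249093.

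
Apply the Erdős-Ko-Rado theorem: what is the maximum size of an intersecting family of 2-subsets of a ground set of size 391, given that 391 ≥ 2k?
max |F| = C(390, 1) = 390

The Erdős-Ko-Rado theorem states: for n ≥ 2k, an intersecting family of k-subsets of an n-element set has size at most C(n − 1, k − 1), with equality for 'star' families {A ⊆ [n] : |A| = k, i ∈ A} (fix an element i). For n = 391, k = 2: C(390, 1) = 390.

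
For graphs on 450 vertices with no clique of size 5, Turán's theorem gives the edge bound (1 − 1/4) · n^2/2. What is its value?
Turán density bound = (3/4) · 450^2/2 = 151875/2 ≈ 75937.5

Turán's theorem: ex(n, K_{r+1}) is achieved by the complete r-partite Turán graph T(n, r) with parts as balanced as possible, and is at most (1 − 1/r) · n^2/2. For r = 4, n = 450: the density bound is (3/4) · 202500/2 = 151875/2 ≈ 75937.5. The integer-valued extremum is e(T(450, 4)) = 75937, which is strictly less than the density bound 151875/2 since 4 ∤ 450 (the parts of T(450, 4) cannot all be equal).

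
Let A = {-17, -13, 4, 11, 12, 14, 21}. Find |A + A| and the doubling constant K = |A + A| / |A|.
K = |A + A| / |A| = 26/7

Enumerate A + A = {a + b : a, b ∈ A}. With |A| = 7, there are |A|^2 = 49 ordered sum pairs; collecting distinct values, A + A = {-34, -30, -26, -13, -9, -6, -5, -3, -2, -1, 1, 4, 8, 15, 16, 18, 22, 23, 24, 25, 26, 28, 32, 33, 35, 42}, so |A + A| = 26. Thus K = 26/7. For comparison, the minimum possible |A + A| over all 7-element sets is 2·7 − 1 = 13 (so min K = 13/7), attained only by arithmetic progressions.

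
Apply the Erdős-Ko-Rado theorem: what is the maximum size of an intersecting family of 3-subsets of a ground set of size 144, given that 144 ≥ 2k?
max |F| = C(143, 2) = 10153

The Erdős-Ko-Rado theorem states: for n ≥ 2k, an intersecting family of k-subsets of an n-element set has size at most C(n − 1, k − 1), with equality for 'star' families {A ⊆ [n] : |A| = k, i ∈ A} (fix an element i). For n = 144, k = 3: C(143, 2) = 10153.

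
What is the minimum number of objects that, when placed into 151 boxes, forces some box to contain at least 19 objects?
n = (19 − 1)·151 + 1 = 2719

By the generalised pigeonhole principle, to guarantee some box contains ≥ r objects we need more than (r − 1) · k objects total. Threshold: n = (r − 1) · k + 1. With r = 19 and k = 151: n = 18 · 151 + 1 = 2718 + 1 = 2719. For n = 2718 = 18 · 151, we can put exactly 18 objects in every box, avoiding 19 in any single one — so 2719 is tight.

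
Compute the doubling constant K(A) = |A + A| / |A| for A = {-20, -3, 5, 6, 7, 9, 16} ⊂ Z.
K = |A + A| / |A| = 25/7

Enumerate A + A = {a + b : a, b ∈ A}. With |A| = 7, there are |A|^2 = 49 ordered sum pairs; collecting distinct values, A + A = {-40, -23, -15, -14, -13, -11, -6, -4, 2, 3, 4, 6, 10, 11, 12, 13, 14, 15, 16, 18, 21, 22, 23, 25, 32}, so |A + A| = 25. Thus K = 25/7. For comparison, the minimum possible |A + A| over all 7-element sets is 2·7 − 1 = 13 (so min K = 13/7), attained only by arithmetic progressions.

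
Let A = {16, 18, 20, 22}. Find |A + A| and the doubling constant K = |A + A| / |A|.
K = |A + A| / |A| = 7/4

Enumerate A + A = {a + b : a, b ∈ A}. With |A| = 4, there are |A|^2 = 16 ordered sum pairs; collecting distinct values, A + A = {32, 34, 36, 38, 40, 42, 44}, so |A + A| = 7. Thus K = 7/4. Here |A + A| = 2|A| − 1 = 7, the minimum possible — so K = 7/4 is minimal, which holds iff A is an arithmetic progression.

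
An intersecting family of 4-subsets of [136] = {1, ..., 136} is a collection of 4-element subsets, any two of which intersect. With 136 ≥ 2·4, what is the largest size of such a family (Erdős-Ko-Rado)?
max |F| = C(135, 3) = 400995

Erdős-Ko-Rado (1961): when n ≥ 2k, max |F| = C(n−1, k−1). The bound is attained by the star {A : i ∈ A} for any fixed i ∈ [n]. Here C(136−1, 4−1) = C(135, 3) = 400995.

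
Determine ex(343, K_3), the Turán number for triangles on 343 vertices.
ex(343, K_3) = ⌊343^2/4⌋ = 29412

Mantel (1907): a triangle-free graph on n vertices has at most ⌊n^2/4⌋ edges, with equality for the complete bipartite graph K_{⌊n/2⌋, ⌈n/2⌉}. For n = 343: ⌊343^2/4⌋ = ⌊117649/4⌋ = 29412. The extremal graph is K_{171, 172}, which has 171·172 = 29412 edges.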